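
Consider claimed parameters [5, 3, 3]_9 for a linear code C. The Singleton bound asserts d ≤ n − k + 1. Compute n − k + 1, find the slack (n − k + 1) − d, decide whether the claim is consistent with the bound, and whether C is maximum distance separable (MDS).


Singleton RHS = n − k + 1 = 3, slack = 0, bound satisfied, MDS.

Singleton bound: d ≤ n − k + 1.
Here n = 5, k = 3, so n − k + 1 = 3.
Given d = 3, check d ≤ 3: YES.
Slack = (n − k + 1) − d = 0.
The code is MDS (slack = 0).
Description: the claimed parameters are [5, 3, 3]_9; such a code would be MDS (meets Singleton bound).


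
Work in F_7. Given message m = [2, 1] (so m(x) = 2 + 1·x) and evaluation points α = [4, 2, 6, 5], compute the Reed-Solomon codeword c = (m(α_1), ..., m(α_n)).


c = [6, 4, 1, 0]

Message polynomial: m(x) = 2 + 1·x (mod 7).
For each evaluation point α_i, compute m(α_i) mod 7:
  α_1 = 4: Horner steps 1 → 6, so m(4) = 6.
  α_2 = 2: Horner steps 1 → 4, so m(2) = 4.
  α_3 = 6: Horner steps 1 → 1, so m(6) = 1.
  α_4 = 5: Horner steps 1 → 0, so m(5) = 0.
Codeword c = [6, 4, 1, 0] ∈ F_7^4.


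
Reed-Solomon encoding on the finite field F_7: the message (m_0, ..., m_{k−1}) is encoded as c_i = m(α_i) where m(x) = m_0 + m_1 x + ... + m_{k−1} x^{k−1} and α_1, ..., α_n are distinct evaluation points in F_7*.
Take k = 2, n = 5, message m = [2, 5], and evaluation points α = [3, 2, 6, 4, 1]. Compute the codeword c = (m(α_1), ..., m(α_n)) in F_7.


c = [3, 5, 4, 1, 0]

Message polynomial: m(x) = 2 + 5·x (mod 7).
For each evaluation point α_i, compute m(α_i) mod 7:
  α_1 = 3: Horner steps 5 → 3, so m(3) = 3.
  α_2 = 2: Horner steps 5 → 5, so m(2) = 5.
  α_3 = 6: Horner steps 5 → 4, so m(6) = 4.
  α_4 = 4: Horner steps 5 → 1, so m(4) = 1.
  α_5 = 1: Horner steps 5 → 0, so m(1) = 0.
Codeword c = [3, 5, 4, 1, 0] ∈ F_7^5.


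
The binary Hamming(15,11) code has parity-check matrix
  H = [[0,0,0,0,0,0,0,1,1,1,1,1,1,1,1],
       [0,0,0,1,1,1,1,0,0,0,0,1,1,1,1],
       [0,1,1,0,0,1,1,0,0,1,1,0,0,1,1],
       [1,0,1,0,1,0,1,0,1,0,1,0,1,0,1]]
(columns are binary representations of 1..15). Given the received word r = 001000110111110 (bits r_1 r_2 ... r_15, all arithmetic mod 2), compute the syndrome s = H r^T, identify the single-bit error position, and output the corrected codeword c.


s = (0, 0, 1, 0)^T, error position = 2, corrected codeword c = 011000110111110

Compute s = H r^T mod 2 one row at a time:
  s_1 = 1 + 0 + 1 + 1 + 1 + 1 + 1 + 0 = 6 ≡ 0 (mod 2).
  s_2 = 0 + 0 + 0 + 1 + 1 + 1 + 1 + 0 = 4 ≡ 0 (mod 2).
  s_3 = 0 + 1 + 0 + 1 + 1 + 1 + 1 + 0 = 5 ≡ 1 (mod 2).
  s_4 = 0 + 1 + 0 + 1 + 0 + 1 + 1 + 0 = 4 ≡ 0 (mod 2).
s = (0, 0, 1, 0)^T — this equals column 2 of H (binary 0010), so error is at position 2.
Correct: flip bit 2 of r = 001000110111110 to get c = 011000110111110.


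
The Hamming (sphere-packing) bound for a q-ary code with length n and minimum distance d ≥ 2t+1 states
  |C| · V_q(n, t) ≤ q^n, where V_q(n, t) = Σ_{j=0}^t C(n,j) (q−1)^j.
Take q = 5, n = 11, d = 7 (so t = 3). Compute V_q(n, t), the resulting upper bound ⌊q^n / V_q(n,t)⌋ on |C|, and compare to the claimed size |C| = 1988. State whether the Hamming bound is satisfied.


V_q(n, t) = 11485, q^n = 48828125, Hamming bound = 4251, |C| = 1988 ≤ bound (satisfied).

Step 1: Compute V_q(n, t) = Σ_{j=0}^3 C(n, j) (q−1)^j.
  j = 0: C(11,0)·(4)^0 = 1·1 = 1.
  j = 1: C(11,1)·(4)^1 = 11·4 = 44.
  j = 2: C(11,2)·(4)^2 = 55·16 = 880.
  j = 3: C(11,3)·(4)^3 = 165·64 = 10560.
  V_q(n, t) = 1 + 44 + 880 + 10560 = 11485.
Step 2: q^n = 5^11 = 48828125.
Step 3: Hamming bound ⌊q^n / V_q(n,t)⌋ = ⌊48828125/11485⌋ = 4251.
Step 4: Compare |C| = 1988 to 4251: satisfied.
The claimed |C| lies below the Hamming bound.


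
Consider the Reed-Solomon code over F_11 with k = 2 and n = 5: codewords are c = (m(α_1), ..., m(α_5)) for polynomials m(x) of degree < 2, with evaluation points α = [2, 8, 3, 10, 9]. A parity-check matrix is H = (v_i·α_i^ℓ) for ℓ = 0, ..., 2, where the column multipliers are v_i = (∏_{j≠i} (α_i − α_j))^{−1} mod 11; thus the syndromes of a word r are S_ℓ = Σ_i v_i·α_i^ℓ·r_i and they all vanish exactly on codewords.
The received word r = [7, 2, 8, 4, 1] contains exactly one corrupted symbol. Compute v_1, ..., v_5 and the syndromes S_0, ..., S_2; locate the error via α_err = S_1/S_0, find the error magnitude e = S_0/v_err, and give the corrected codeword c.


S = (10, 2, 7), error at position 5, error magnitude e = 9, c = [7, 2, 8, 4, 3].

Step 1: column multipliers v_i = (∏_{j≠i}(α_i − α_j))^{−1} mod 11.
  i = 1 (α = 2): (2−8)(2−3)(2−10)(2−9) = (−6)·(−1)·(−8)·(−7) = 336 ≡ 6, so v_1 = 6^{−1} = 2 (mod 11).
  i = 2 (α = 8): (8−2)(8−3)(8−10)(8−9) = 6·5·(−2)·(−1) = 60 ≡ 5, so v_2 = 5^{−1} = 9 (mod 11).
  i = 3 (α = 3): (3−2)(3−8)(3−10)(3−9) = 1·(−5)·(−7)·(−6) = −210 ≡ 10, so v_3 = 10^{−1} = 10 (mod 11).
  i = 4 (α = 10): (10−2)(10−8)(10−3)(10−9) = 8·2·7·1 = 112 ≡ 2, so v_4 = 2^{−1} = 6 (mod 11).
  i = 5 (α = 9): (9−2)(9−8)(9−3)(9−10) = 7·1·6·(−1) = −42 ≡ 2, so v_5 = 2^{−1} = 6 (mod 11).
  v = [2, 9, 10, 6, 6].
Step 2: syndromes of r = [7, 2, 8, 4, 1] (all sums mod 11).
  S_0 = Σ v_i r_i = 2·7 + 9·2 + 10·8 + 6·4 + 6·1 = 142 ≡ 10.
  S_1 = Σ v_i α_i r_i = 2·2·7 + 9·8·2 + 10·3·8 + 6·10·4 + 6·9·1 = 706 ≡ 2.
  α_i^2 mod 11 = [4, 9, 9, 1, 4].
  S_2 = Σ v_i α_i^2 r_i = 2·4·7 + 9·9·2 + 10·9·8 + 6·1·4 + 6·4·1 = 986 ≡ 7.
  S = (10, 2, 7) ≠ 0, so r is not a codeword (an error is present).
Step 3: locate the error. For a single error e at position i, S_ℓ = v_i·e·α_i^ℓ, so α_err = S_1/S_0.
  S_0^{−1} = 10^{−1} = 10 (mod 11), so α_err = 2·10 = 20 ≡ 9 = α_5. Error position i = 5.
  Consistency check: S_2/S_1 = 7·6 = 42 ≡ 9 = α_err ✓ (single-error assumption holds).
Step 4: error magnitude e = S_0/v_5 = S_0·∏_{j≠5}(α_5 − α_j) = 10·2 = 20 ≡ 9 (mod 11).
Step 5: correct position 5: c_5 = r_5 − e = 1 − 9 ≡ 3 (mod 11). Hence c = [7, 2, 8, 4, 3].
  Check: interpolating c through the α_i gives m(x) = 5 + 1·x (degree < 2) with m(α_i) = c_i for every i, so c is indeed a codeword.


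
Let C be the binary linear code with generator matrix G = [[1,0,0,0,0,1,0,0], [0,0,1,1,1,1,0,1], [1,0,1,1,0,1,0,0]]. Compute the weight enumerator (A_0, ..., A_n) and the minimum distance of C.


Weight distribution: A_0 = 1, A_2 = 2, A_3 = 2, A_4 = 1, A_5 = 2. Minimum distance d = 2.

Enumerate all 2^3 = 8 messages m ∈ F_2^3.
For each, compute codeword c = mG in F_2^8, then tally its weight.
  m = 000 → c = 00000000, weight = 0.
  m = 100 → c = 10000100, weight = 2.
  m = 010 → c = 00111101, weight = 5.
  m = 110 → c = 10111001, weight = 5.
  m = 001 → c = 10110100, weight = 4.
  m = 101 → c = 00110000, weight = 2.
  m = 011 → c = 10001001, weight = 3.
  m = 111 → c = 00001101, weight = 3.
Tally weights:
  weight 0: 1 codewords.
  weight 2: 2 codewords.
  weight 3: 2 codewords.
  weight 4: 1 codewords.
  weight 5: 2 codewords.
Minimum distance d = smallest w > 0 with A_w > 0 = 2.
Sanity: Σ A_w = 8 = 2^3 = 8 ✓.


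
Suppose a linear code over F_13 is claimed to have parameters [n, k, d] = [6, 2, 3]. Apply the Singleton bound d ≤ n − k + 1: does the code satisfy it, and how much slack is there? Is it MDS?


Singleton RHS = n − k + 1 = 5, slack = 2, bound satisfied, not MDS.

Singleton bound: d ≤ n − k + 1.
Here n = 6, k = 2, so n − k + 1 = 5.
Given d = 3, check d ≤ 5: YES.
Slack = (n − k + 1) − d = 2.
The code is NOT MDS (slack = 2 > 0).
Description: the claimed parameters are [6, 2, 3]_13; such a code would be non-MDS.


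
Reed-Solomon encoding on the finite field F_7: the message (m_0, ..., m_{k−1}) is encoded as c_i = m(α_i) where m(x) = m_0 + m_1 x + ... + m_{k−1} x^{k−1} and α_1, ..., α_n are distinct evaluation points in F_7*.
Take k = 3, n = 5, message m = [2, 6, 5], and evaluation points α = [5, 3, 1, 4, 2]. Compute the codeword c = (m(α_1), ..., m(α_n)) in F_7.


c = [3, 2, 6, 1, 6]

Message polynomial: m(x) = 2 + 6·x + 5·x^2 (mod 7).
For each evaluation point α_i, compute m(α_i) mod 7:
  α_1 = 5: Horner steps 5 → 3 → 3, so m(5) = 3.
  α_2 = 3: Horner steps 5 → 0 → 2, so m(3) = 2.
  α_3 = 1: Horner steps 5 → 4 → 6, so m(1) = 6.
  α_4 = 4: Horner steps 5 → 5 → 1, so m(4) = 1.
  α_5 = 2: Horner steps 5 → 2 → 6, so m(2) = 6.
Codeword c = [3, 2, 6, 1, 6] ∈ F_7^5.


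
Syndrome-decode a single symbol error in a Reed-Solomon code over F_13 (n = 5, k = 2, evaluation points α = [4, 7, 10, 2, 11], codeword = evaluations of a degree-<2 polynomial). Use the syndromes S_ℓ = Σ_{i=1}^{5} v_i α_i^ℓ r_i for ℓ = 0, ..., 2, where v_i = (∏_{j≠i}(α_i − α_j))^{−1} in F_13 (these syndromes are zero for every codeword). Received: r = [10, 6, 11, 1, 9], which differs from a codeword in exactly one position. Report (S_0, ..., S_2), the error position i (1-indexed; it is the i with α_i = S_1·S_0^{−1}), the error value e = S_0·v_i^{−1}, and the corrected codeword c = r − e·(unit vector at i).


S = (12, 6, 3), error at position 2, error magnitude e = 2, c = [10, 4, 11, 1, 9].

Step 1: column multipliers v_i = (∏_{j≠i}(α_i − α_j))^{−1} mod 13.
  i = 1 (α = 4): (4−7)(4−10)(4−2)(4−11) = (−3)·(−6)·2·(−7) = −252 ≡ 8, so v_1 = 8^{−1} = 5 (mod 13).
  i = 2 (α = 7): (7−4)(7−10)(7−2)(7−11) = 3·(−3)·5·(−4) = 180 ≡ 11, so v_2 = 11^{−1} = 6 (mod 13).
  i = 3 (α = 10): (10−4)(10−7)(10−2)(10−11) = 6·3·8·(−1) = −144 ≡ 12, so v_3 = 12^{−1} = 12 (mod 13).
  i = 4 (α = 2): (2−4)(2−7)(2−10)(2−11) = (−2)·(−5)·(−8)·(−9) = 720 ≡ 5, so v_4 = 5^{−1} = 8 (mod 13).
  i = 5 (α = 11): (11−4)(11−7)(11−10)(11−2) = 7·4·1·9 = 252 ≡ 5, so v_5 = 5^{−1} = 8 (mod 13).
  v = [5, 6, 12, 8, 8].
Step 2: syndromes of r = [10, 6, 11, 1, 9] (all sums mod 13).
  S_0 = Σ v_i r_i = 5·10 + 6·6 + 12·11 + 8·1 + 8·9 = 298 ≡ 12.
  S_1 = Σ v_i α_i r_i = 5·4·10 + 6·7·6 + 12·10·11 + 8·2·1 + 8·11·9 = 2580 ≡ 6.
  α_i^2 mod 13 = [3, 10, 9, 4, 4].
  S_2 = Σ v_i α_i^2 r_i = 5·3·10 + 6·10·6 + 12·9·11 + 8·4·1 + 8·4·9 = 2018 ≡ 3.
  S = (12, 6, 3) ≠ 0, so r is not a codeword (an error is present).
Step 3: locate the error. For a single error e at position i, S_ℓ = v_i·e·α_i^ℓ, so α_err = S_1/S_0.
  S_0^{−1} = 12^{−1} = 12 (mod 13), so α_err = 6·12 = 72 ≡ 7 = α_2. Error position i = 2.
  Consistency check: S_2/S_1 = 3·11 = 33 ≡ 7 = α_err ✓ (single-error assumption holds).
Step 4: error magnitude e = S_0/v_2 = S_0·∏_{j≠2}(α_2 − α_j) = 12·11 = 132 ≡ 2 (mod 13).
Step 5: correct position 2: c_2 = r_2 − e = 6 − 2 ≡ 4 (mod 13). Hence c = [10, 4, 11, 1, 9].
  Check: interpolating c through the α_i gives m(x) = 5 + 11·x (degree < 2) with m(α_i) = c_i for every i, so c is indeed a codeword.


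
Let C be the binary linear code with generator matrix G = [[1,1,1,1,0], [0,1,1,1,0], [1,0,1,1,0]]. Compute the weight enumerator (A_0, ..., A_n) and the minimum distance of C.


Weight distribution: A_0 = 1, A_1 = 2, A_2 = 2, A_3 = 2, A_4 = 1. Minimum distance d = 1.

Enumerate all 2^3 = 8 messages m ∈ F_2^3.
For each, compute codeword c = mG in F_2^5, then tally its weight.
  m = 000 → c = 00000, weight = 0.
  m = 100 → c = 11110, weight = 4.
  m = 010 → c = 01110, weight = 3.
  m = 110 → c = 10000, weight = 1.
  m = 001 → c = 10110, weight = 3.
  m = 101 → c = 01000, weight = 1.
  m = 011 → c = 11000, weight = 2.
  m = 111 → c = 00110, weight = 2.
Tally weights:
  weight 0: 1 codewords.
  weight 1: 2 codewords.
  weight 2: 2 codewords.
  weight 3: 2 codewords.
  weight 4: 1 codewords.
Minimum distance d = smallest w > 0 with A_w > 0 = 1.
Sanity: Σ A_w = 8 = 2^3 = 8 ✓.


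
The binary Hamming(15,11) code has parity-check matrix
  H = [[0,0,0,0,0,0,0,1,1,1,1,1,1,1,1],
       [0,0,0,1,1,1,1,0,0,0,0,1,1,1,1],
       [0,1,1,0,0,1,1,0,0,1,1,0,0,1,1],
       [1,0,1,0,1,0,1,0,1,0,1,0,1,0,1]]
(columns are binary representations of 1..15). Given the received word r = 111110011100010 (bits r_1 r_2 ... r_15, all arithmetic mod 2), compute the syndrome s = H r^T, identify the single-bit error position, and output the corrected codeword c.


s = (0, 1, 0, 0)^T, error position = 4, corrected codeword c = 111010011100010

Compute s = H r^T mod 2 one row at a time:
  s_1 = 1 + 1 + 1 + 0 + 0 + 0 + 1 + 0 = 4 ≡ 0 (mod 2).
  s_2 = 1 + 1 + 0 + 0 + 0 + 0 + 1 + 0 = 3 ≡ 1 (mod 2).
  s_3 = 1 + 1 + 0 + 0 + 1 + 0 + 1 + 0 = 4 ≡ 0 (mod 2).
  s_4 = 1 + 1 + 1 + 0 + 1 + 0 + 0 + 0 = 4 ≡ 0 (mod 2).
s = (0, 1, 0, 0)^T — this equals column 4 of H (binary 0100), so error is at position 4.
Correct: flip bit 4 of r = 111110011100010 to get c = 111010011100010.


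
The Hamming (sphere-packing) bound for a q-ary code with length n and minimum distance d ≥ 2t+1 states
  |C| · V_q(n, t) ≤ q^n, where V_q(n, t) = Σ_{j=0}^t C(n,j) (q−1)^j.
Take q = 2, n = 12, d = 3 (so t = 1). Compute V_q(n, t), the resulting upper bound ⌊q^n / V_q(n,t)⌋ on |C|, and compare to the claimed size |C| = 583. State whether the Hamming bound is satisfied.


V_q(n, t) = 13, q^n = 4096, Hamming bound = 315, |C| = 583 > bound (violated).

Step 1: Compute V_q(n, t) = Σ_{j=0}^1 C(n, j) (q−1)^j.
  j = 0: C(12,0)·(1)^0 = 1·1 = 1.
  j = 1: C(12,1)·(1)^1 = 12·1 = 12.
  V_q(n, t) = 1 + 12 = 13.
Step 2: q^n = 2^12 = 4096.
Step 3: Hamming bound ⌊q^n / V_q(n,t)⌋ = ⌊4096/13⌋ = 315.
Step 4: Compare |C| = 583 to 315: violated.
The claimed |C| lies above the Hamming bound, so no 2-ary code of length 12 with d ≥ 3 can have 583 codewords.


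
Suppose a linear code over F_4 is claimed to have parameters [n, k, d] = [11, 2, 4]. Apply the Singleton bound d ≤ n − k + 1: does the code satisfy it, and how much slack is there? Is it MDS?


Singleton RHS = n − k + 1 = 10, slack = 6, bound satisfied, not MDS.

Singleton bound: d ≤ n − k + 1.
Here n = 11, k = 2, so n − k + 1 = 10.
Given d = 4, check d ≤ 10: YES.
Slack = (n − k + 1) − d = 6.
The code is NOT MDS (slack = 6 > 0).
Description: the claimed parameters are [11, 2, 4]_4; such a code would be non-MDS.


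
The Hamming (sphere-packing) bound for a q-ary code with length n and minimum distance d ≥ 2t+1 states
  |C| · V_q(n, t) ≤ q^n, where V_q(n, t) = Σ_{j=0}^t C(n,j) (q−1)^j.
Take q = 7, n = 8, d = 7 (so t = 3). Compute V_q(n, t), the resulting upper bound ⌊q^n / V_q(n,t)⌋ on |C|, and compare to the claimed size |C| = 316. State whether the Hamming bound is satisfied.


V_q(n, t) = 13153, q^n = 5764801, Hamming bound = 438, |C| = 316 ≤ bound (satisfied).

Step 1: Compute V_q(n, t) = Σ_{j=0}^3 C(n, j) (q−1)^j.
  j = 0: C(8,0)·(6)^0 = 1·1 = 1.
  j = 1: C(8,1)·(6)^1 = 8·6 = 48.
  j = 2: C(8,2)·(6)^2 = 28·36 = 1008.
  j = 3: C(8,3)·(6)^3 = 56·216 = 12096.
  V_q(n, t) = 1 + 48 + 1008 + 12096 = 13153.
Step 2: q^n = 7^8 = 5764801.
Step 3: Hamming bound ⌊q^n / V_q(n,t)⌋ = ⌊5764801/13153⌋ = 438.
Step 4: Compare |C| = 316 to 438: satisfied.
The claimed |C| lies below the Hamming bound.


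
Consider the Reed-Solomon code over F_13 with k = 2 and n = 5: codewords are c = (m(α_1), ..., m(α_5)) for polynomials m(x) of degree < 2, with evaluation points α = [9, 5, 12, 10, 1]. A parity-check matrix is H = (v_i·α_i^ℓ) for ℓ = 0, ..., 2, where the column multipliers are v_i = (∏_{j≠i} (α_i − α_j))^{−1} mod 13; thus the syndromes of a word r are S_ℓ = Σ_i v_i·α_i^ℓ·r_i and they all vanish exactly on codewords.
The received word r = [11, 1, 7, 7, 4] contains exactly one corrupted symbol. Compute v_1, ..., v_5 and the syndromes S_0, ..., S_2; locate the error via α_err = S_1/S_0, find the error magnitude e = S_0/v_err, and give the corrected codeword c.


S = (3, 10, 3), error at position 3, error magnitude e = 8, c = [11, 1, 12, 7, 4].

Step 1: column multipliers v_i = (∏_{j≠i}(α_i − α_j))^{−1} mod 13.
  i = 1 (α = 9): (9−5)(9−12)(9−10)(9−1) = 4·(−3)·(−1)·8 = 96 ≡ 5, so v_1 = 5^{−1} = 8 (mod 13).
  i = 2 (α = 5): (5−9)(5−12)(5−10)(5−1) = (−4)·(−7)·(−5)·4 = −560 ≡ 12, so v_2 = 12^{−1} = 12 (mod 13).
  i = 3 (α = 12): (12−9)(12−5)(12−10)(12−1) = 3·7·2·11 = 462 ≡ 7, so v_3 = 7^{−1} = 2 (mod 13).
  i = 4 (α = 10): (10−9)(10−5)(10−12)(10−1) = 1·5·(−2)·9 = −90 ≡ 1, so v_4 = 1^{−1} = 1 (mod 13).
  i = 5 (α = 1): (1−9)(1−5)(1−12)(1−10) = (−8)·(−4)·(−11)·(−9) = 3168 ≡ 9, so v_5 = 9^{−1} = 3 (mod 13).
  v = [8, 12, 2, 1, 3].
Step 2: syndromes of r = [11, 1, 7, 7, 4] (all sums mod 13).
  S_0 = Σ v_i r_i = 8·11 + 12·1 + 2·7 + 1·7 + 3·4 = 133 ≡ 3.
  S_1 = Σ v_i α_i r_i = 8·9·11 + 12·5·1 + 2·12·7 + 1·10·7 + 3·1·4 = 1102 ≡ 10.
  α_i^2 mod 13 = [3, 12, 1, 9, 1].
  S_2 = Σ v_i α_i^2 r_i = 8·3·11 + 12·12·1 + 2·1·7 + 1·9·7 + 3·1·4 = 497 ≡ 3.
  S = (3, 10, 3) ≠ 0, so r is not a codeword (an error is present).
Step 3: locate the error. For a single error e at position i, S_ℓ = v_i·e·α_i^ℓ, so α_err = S_1/S_0.
  S_0^{−1} = 3^{−1} = 9 (mod 13), so α_err = 10·9 = 90 ≡ 12 = α_3. Error position i = 3.
  Consistency check: S_2/S_1 = 3·4 = 12 ≡ 12 = α_err ✓ (single-error assumption holds).
Step 4: error magnitude e = S_0/v_3 = S_0·∏_{j≠3}(α_3 − α_j) = 3·7 = 21 ≡ 8 (mod 13).
Step 5: correct position 3: c_3 = r_3 − e = 7 − 8 ≡ 12 (mod 13). Hence c = [11, 1, 12, 7, 4].
  Check: interpolating c through the α_i gives m(x) = 8 + 9·x (degree < 2) with m(α_i) = c_i for every i, so c is indeed a codeword.


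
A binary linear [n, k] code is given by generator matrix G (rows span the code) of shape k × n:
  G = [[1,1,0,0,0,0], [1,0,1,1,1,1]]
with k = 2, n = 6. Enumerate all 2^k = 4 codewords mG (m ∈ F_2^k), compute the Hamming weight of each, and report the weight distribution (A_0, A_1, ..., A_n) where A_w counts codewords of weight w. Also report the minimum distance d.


Weight distribution: A_0 = 1, A_2 = 1, A_5 = 2. Minimum distance d = 2.

Enumerate all 2^2 = 4 messages m ∈ F_2^2.
For each, compute codeword c = mG in F_2^6, then tally its weight.
  m = 00 → c = 000000, weight = 0.
  m = 10 → c = 110000, weight = 2.
  m = 01 → c = 101111, weight = 5.
  m = 11 → c = 011111, weight = 5.
Tally weights:
  weight 0: 1 codewords.
  weight 2: 1 codewords.
  weight 5: 2 codewords.
Minimum distance d = smallest w > 0 with A_w > 0 = 2.
Sanity: Σ A_w = 4 = 2^2 = 4 ✓.


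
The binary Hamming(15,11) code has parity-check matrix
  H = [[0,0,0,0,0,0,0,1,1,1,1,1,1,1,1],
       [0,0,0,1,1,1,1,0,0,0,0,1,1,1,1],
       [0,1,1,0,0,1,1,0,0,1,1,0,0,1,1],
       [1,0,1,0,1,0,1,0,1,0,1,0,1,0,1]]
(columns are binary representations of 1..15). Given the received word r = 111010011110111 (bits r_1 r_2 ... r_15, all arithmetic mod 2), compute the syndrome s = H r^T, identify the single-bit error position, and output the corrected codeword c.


s = (1, 0, 0, 1)^T, error position = 9, corrected codeword c = 111010010110111

Compute s = H r^T mod 2 one row at a time:
  s_1 = 1 + 1 + 1 + 1 + 0 + 1 + 1 + 1 = 7 ≡ 1 (mod 2).
  s_2 = 0 + 1 + 0 + 0 + 0 + 1 + 1 + 1 = 4 ≡ 0 (mod 2).
  s_3 = 1 + 1 + 0 + 0 + 1 + 1 + 1 + 1 = 6 ≡ 0 (mod 2).
  s_4 = 1 + 1 + 1 + 0 + 1 + 1 + 1 + 1 = 7 ≡ 1 (mod 2).
s = (1, 0, 0, 1)^T — this equals column 9 of H (binary 1001), so error is at position 9.
Correct: flip bit 9 of r = 111010011110111 to get c = 111010010110111.


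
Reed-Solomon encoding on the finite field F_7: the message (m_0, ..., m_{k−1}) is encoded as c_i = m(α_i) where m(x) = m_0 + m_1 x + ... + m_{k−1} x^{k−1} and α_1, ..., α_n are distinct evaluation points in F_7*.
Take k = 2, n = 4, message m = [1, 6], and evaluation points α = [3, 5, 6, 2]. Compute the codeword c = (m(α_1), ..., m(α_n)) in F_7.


c = [5, 3, 2, 6]

Message polynomial: m(x) = 1 + 6·x (mod 7).
For each evaluation point α_i, compute m(α_i) mod 7:
  α_1 = 3: Horner steps 6 → 5, so m(3) = 5.
  α_2 = 5: Horner steps 6 → 3, so m(5) = 3.
  α_3 = 6: Horner steps 6 → 2, so m(6) = 2.
  α_4 = 2: Horner steps 6 → 6, so m(2) = 6.
Codeword c = [5, 3, 2, 6] ∈ F_7^4.


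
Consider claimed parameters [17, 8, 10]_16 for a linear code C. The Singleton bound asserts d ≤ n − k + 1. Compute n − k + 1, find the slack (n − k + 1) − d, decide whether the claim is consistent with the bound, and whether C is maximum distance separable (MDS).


Singleton RHS = n − k + 1 = 10, slack = 0, bound satisfied, MDS.

Singleton bound: d ≤ n − k + 1.
Here n = 17, k = 8, so n − k + 1 = 10.
Given d = 10, check d ≤ 10: YES.
Slack = (n − k + 1) − d = 0.
The code is MDS (slack = 0).
Description: the claimed parameters are [17, 8, 10]_16; such a code would be MDS (meets Singleton bound).


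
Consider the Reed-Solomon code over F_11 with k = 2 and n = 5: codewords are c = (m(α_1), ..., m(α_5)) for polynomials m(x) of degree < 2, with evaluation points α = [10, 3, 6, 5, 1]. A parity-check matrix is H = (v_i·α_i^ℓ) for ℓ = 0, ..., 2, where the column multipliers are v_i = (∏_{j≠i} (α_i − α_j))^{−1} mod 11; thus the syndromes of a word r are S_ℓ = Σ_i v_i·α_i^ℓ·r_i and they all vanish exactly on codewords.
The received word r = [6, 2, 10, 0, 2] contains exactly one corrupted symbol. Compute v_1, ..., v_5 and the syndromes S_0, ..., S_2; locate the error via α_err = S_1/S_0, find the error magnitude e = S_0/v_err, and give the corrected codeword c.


S = (8, 8, 8), error at position 5, error magnitude e = 9, c = [6, 2, 10, 0, 4].

Step 1: column multipliers v_i = (∏_{j≠i}(α_i − α_j))^{−1} mod 11.
  i = 1 (α = 10): (10−3)(10−6)(10−5)(10−1) = 7·4·5·9 = 1260 ≡ 6, so v_1 = 6^{−1} = 2 (mod 11).
  i = 2 (α = 3): (3−10)(3−6)(3−5)(3−1) = (−7)·(−3)·(−2)·2 = −84 ≡ 4, so v_2 = 4^{−1} = 3 (mod 11).
  i = 3 (α = 6): (6−10)(6−3)(6−5)(6−1) = (−4)·3·1·5 = −60 ≡ 6, so v_3 = 6^{−1} = 2 (mod 11).
  i = 4 (α = 5): (5−10)(5−3)(5−6)(5−1) = (−5)·2·(−1)·4 = 40 ≡ 7, so v_4 = 7^{−1} = 8 (mod 11).
  i = 5 (α = 1): (1−10)(1−3)(1−6)(1−5) = (−9)·(−2)·(−5)·(−4) = 360 ≡ 8, so v_5 = 8^{−1} = 7 (mod 11).
  v = [2, 3, 2, 8, 7].
Step 2: syndromes of r = [6, 2, 10, 0, 2] (all sums mod 11).
  S_0 = Σ v_i r_i = 2·6 + 3·2 + 2·10 + 8·0 + 7·2 = 52 ≡ 8.
  S_1 = Σ v_i α_i r_i = 2·10·6 + 3·3·2 + 2·6·10 + 8·5·0 + 7·1·2 = 272 ≡ 8.
  α_i^2 mod 11 = [1, 9, 3, 3, 1].
  S_2 = Σ v_i α_i^2 r_i = 2·1·6 + 3·9·2 + 2·3·10 + 8·3·0 + 7·1·2 = 140 ≡ 8.
  S = (8, 8, 8) ≠ 0, so r is not a codeword (an error is present).
Step 3: locate the error. For a single error e at position i, S_ℓ = v_i·e·α_i^ℓ, so α_err = S_1/S_0.
  S_0^{−1} = 8^{−1} = 7 (mod 11), so α_err = 8·7 = 56 ≡ 1 = α_5. Error position i = 5.
  Consistency check: S_2/S_1 = 8·7 = 56 ≡ 1 = α_err ✓ (single-error assumption holds).
Step 4: error magnitude e = S_0/v_5 = S_0·∏_{j≠5}(α_5 − α_j) = 8·8 = 64 ≡ 9 (mod 11).
Step 5: correct position 5: c_5 = r_5 − e = 2 − 9 ≡ 4 (mod 11). Hence c = [6, 2, 10, 0, 4].
  Check: interpolating c through the α_i gives m(x) = 5 + 10·x (degree < 2) with m(α_i) = c_i for every i, so c is indeed a codeword.


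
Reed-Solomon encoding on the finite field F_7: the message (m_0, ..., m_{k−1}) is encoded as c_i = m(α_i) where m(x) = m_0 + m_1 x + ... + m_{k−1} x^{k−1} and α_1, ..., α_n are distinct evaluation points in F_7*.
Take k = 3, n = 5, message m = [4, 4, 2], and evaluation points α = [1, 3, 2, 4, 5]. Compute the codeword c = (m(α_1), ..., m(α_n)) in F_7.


c = [3, 6, 6, 3, 4]

Message polynomial: m(x) = 4 + 4·x + 2·x^2 (mod 7).
For each evaluation point α_i, compute m(α_i) mod 7:
  α_1 = 1: Horner steps 2 → 6 → 3, so m(1) = 3.
  α_2 = 3: Horner steps 2 → 3 → 6, so m(3) = 6.
  α_3 = 2: Horner steps 2 → 1 → 6, so m(2) = 6.
  α_4 = 4: Horner steps 2 → 5 → 3, so m(4) = 3.
  α_5 = 5: Horner steps 2 → 0 → 4, so m(5) = 4.
Codeword c = [3, 6, 6, 3, 4] ∈ F_7^5.


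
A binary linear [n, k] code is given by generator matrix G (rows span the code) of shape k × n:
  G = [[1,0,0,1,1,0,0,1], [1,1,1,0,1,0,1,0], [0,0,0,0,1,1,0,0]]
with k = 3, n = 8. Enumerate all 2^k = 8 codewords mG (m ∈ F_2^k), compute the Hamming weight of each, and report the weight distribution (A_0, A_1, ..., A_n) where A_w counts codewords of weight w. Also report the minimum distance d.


Weight distribution: A_0 = 1, A_2 = 1, A_4 = 2, A_5 = 3, A_7 = 1. Minimum distance d = 2.

Enumerate all 2^3 = 8 messages m ∈ F_2^3.
For each, compute codeword c = mG in F_2^8, then tally its weight.
  m = 000 → c = 00000000, weight = 0.
  m = 100 → c = 10011001, weight = 4.
  m = 010 → c = 11101010, weight = 5.
  m = 110 → c = 01110011, weight = 5.
  m = 001 → c = 00001100, weight = 2.
  m = 101 → c = 10010101, weight = 4.
  m = 011 → c = 11100110, weight = 5.
  m = 111 → c = 01111111, weight = 7.
Tally weights:
  weight 0: 1 codewords.
  weight 2: 1 codewords.
  weight 4: 2 codewords.
  weight 5: 3 codewords.
  weight 7: 1 codewords.
Minimum distance d = smallest w > 0 with A_w > 0 = 2.
Sanity: Σ A_w = 8 = 2^3 = 8 ✓.


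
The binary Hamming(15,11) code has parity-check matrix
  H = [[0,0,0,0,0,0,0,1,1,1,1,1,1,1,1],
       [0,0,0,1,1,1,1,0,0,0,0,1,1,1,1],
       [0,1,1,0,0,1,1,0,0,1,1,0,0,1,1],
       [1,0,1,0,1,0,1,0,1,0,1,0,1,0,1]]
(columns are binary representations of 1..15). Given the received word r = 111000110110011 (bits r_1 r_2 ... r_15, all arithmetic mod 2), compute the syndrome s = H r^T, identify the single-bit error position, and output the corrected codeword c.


s = (1, 1, 1, 1)^T, error position = 15, corrected codeword c = 111000110110010

Compute s = H r^T mod 2 one row at a time:
  s_1 = 1 + 0 + 1 + 1 + 0 + 0 + 1 + 1 = 5 ≡ 1 (mod 2).
  s_2 = 0 + 0 + 0 + 1 + 0 + 0 + 1 + 1 = 3 ≡ 1 (mod 2).
  s_3 = 1 + 1 + 0 + 1 + 1 + 1 + 1 + 1 = 7 ≡ 1 (mod 2).
  s_4 = 1 + 1 + 0 + 1 + 0 + 1 + 0 + 1 = 5 ≡ 1 (mod 2).
s = (1, 1, 1, 1)^T — this equals column 15 of H (binary 1111), so error is at position 15.
Correct: flip bit 15 of r = 111000110110011 to get c = 111000110110010.


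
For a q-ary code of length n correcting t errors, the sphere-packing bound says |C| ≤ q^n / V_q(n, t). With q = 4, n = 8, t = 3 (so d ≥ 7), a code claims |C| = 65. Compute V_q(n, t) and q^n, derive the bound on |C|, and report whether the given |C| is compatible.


V_q(n, t) = 1789, q^n = 65536, Hamming bound = 36, |C| = 65 > bound (violated).

Step 1: Compute V_q(n, t) = Σ_{j=0}^3 C(n, j) (q−1)^j.
  j = 0: C(8,0)·(3)^0 = 1·1 = 1.
  j = 1: C(8,1)·(3)^1 = 8·3 = 24.
  j = 2: C(8,2)·(3)^2 = 28·9 = 252.
  j = 3: C(8,3)·(3)^3 = 56·27 = 1512.
  V_q(n, t) = 1 + 24 + 252 + 1512 = 1789.
Step 2: q^n = 4^8 = 65536.
Step 3: Hamming bound ⌊q^n / V_q(n,t)⌋ = ⌊65536/1789⌋ = 36.
Step 4: Compare |C| = 65 to 36: violated.
The claimed |C| lies above the Hamming bound, so no 4-ary code of length 8 with d ≥ 7 can have 65 codewords.


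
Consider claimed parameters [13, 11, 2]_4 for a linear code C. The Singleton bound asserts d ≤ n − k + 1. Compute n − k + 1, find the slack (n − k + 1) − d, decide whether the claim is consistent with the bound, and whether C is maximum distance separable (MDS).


Singleton RHS = n − k + 1 = 3, slack = 1, bound satisfied, not MDS.

Singleton bound: d ≤ n − k + 1.
Here n = 13, k = 11, so n − k + 1 = 3.
Given d = 2, check d ≤ 3: YES.
Slack = (n − k + 1) − d = 1.
The code is NOT MDS (slack = 1 > 0).
Description: the claimed parameters are [13, 11, 2]_4; such a code would be non-MDS.


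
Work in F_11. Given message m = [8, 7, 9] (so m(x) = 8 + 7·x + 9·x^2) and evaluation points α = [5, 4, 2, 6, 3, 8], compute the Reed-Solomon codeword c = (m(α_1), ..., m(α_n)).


c = [4, 4, 3, 0, 0, 2]

Message polynomial: m(x) = 8 + 7·x + 9·x^2 (mod 11).
For each evaluation point α_i, compute m(α_i) mod 11:
  α_1 = 5: Horner steps 9 → 8 → 4, so m(5) = 4.
  α_2 = 4: Horner steps 9 → 10 → 4, so m(4) = 4.
  α_3 = 2: Horner steps 9 → 3 → 3, so m(2) = 3.
  α_4 = 6: Horner steps 9 → 6 → 0, so m(6) = 0.
  α_5 = 3: Horner steps 9 → 1 → 0, so m(3) = 0.
  α_6 = 8: Horner steps 9 → 2 → 2, so m(8) = 2.
Codeword c = [4, 4, 3, 0, 0, 2] ∈ F_11^6.


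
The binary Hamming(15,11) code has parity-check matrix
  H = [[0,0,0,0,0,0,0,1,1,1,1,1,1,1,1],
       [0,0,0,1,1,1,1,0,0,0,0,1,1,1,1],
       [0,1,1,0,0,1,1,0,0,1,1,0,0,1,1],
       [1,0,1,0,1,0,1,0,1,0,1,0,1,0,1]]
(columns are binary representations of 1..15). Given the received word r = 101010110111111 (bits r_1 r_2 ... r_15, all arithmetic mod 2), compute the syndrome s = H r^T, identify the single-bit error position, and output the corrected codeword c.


s = (1, 0, 0, 1)^T, error position = 9, corrected codeword c = 101010111111111

Compute s = H r^T mod 2 one row at a time:
  s_1 = 1 + 0 + 1 + 1 + 1 + 1 + 1 + 1 = 7 ≡ 1 (mod 2).
  s_2 = 0 + 1 + 0 + 1 + 1 + 1 + 1 + 1 = 6 ≡ 0 (mod 2).
  s_3 = 0 + 1 + 0 + 1 + 1 + 1 + 1 + 1 = 6 ≡ 0 (mod 2).
  s_4 = 1 + 1 + 1 + 1 + 0 + 1 + 1 + 1 = 7 ≡ 1 (mod 2).
s = (1, 0, 0, 1)^T — this equals column 9 of H (binary 1001), so error is at position 9.
Correct: flip bit 9 of r = 101010110111111 to get c = 101010111111111.


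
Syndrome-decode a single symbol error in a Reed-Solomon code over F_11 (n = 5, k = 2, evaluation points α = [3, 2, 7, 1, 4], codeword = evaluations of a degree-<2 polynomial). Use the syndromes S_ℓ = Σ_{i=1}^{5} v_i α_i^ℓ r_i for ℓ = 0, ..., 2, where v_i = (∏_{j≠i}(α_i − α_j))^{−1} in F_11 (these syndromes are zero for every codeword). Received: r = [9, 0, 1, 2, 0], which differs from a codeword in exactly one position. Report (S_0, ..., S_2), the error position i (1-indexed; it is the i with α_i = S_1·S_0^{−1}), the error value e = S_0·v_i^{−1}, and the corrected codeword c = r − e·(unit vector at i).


S = (1, 4, 5), error at position 5, error magnitude e = 4, c = [9, 0, 1, 2, 7].

Step 1: column multipliers v_i = (∏_{j≠i}(α_i − α_j))^{−1} mod 11.
  i = 1 (α = 3): (3−2)(3−7)(3−1)(3−4) = 1·(−4)·2·(−1) = 8 ≡ 8, so v_1 = 8^{−1} = 7 (mod 11).
  i = 2 (α = 2): (2−3)(2−7)(2−1)(2−4) = (−1)·(−5)·1·(−2) = −10 ≡ 1, so v_2 = 1^{−1} = 1 (mod 11).
  i = 3 (α = 7): (7−3)(7−2)(7−1)(7−4) = 4·5·6·3 = 360 ≡ 8, so v_3 = 8^{−1} = 7 (mod 11).
  i = 4 (α = 1): (1−3)(1−2)(1−7)(1−4) = (−2)·(−1)·(−6)·(−3) = 36 ≡ 3, so v_4 = 3^{−1} = 4 (mod 11).
  i = 5 (α = 4): (4−3)(4−2)(4−7)(4−1) = 1·2·(−3)·3 = −18 ≡ 4, so v_5 = 4^{−1} = 3 (mod 11).
  v = [7, 1, 7, 4, 3].
Step 2: syndromes of r = [9, 0, 1, 2, 0] (all sums mod 11).
  S_0 = Σ v_i r_i = 7·9 + 1·0 + 7·1 + 4·2 + 3·0 = 78 ≡ 1.
  S_1 = Σ v_i α_i r_i = 7·3·9 + 1·2·0 + 7·7·1 + 4·1·2 + 3·4·0 = 246 ≡ 4.
  α_i^2 mod 11 = [9, 4, 5, 1, 5].
  S_2 = Σ v_i α_i^2 r_i = 7·9·9 + 1·4·0 + 7·5·1 + 4·1·2 + 3·5·0 = 610 ≡ 5.
  S = (1, 4, 5) ≠ 0, so r is not a codeword (an error is present).
Step 3: locate the error. For a single error e at position i, S_ℓ = v_i·e·α_i^ℓ, so α_err = S_1/S_0.
  S_0^{−1} = 1^{−1} = 1 (mod 11), so α_err = 4·1 = 4 ≡ 4 = α_5. Error position i = 5.
  Consistency check: S_2/S_1 = 5·3 = 15 ≡ 4 = α_err ✓ (single-error assumption holds).
Step 4: error magnitude e = S_0/v_5 = S_0·∏_{j≠5}(α_5 − α_j) = 1·4 = 4 ≡ 4 (mod 11).
Step 5: correct position 5: c_5 = r_5 − e = 0 − 4 ≡ 7 (mod 11). Hence c = [9, 0, 1, 2, 7].
  Check: interpolating c through the α_i gives m(x) = 4 + 9·x (degree < 2) with m(α_i) = c_i for every i, so c is indeed a codeword.


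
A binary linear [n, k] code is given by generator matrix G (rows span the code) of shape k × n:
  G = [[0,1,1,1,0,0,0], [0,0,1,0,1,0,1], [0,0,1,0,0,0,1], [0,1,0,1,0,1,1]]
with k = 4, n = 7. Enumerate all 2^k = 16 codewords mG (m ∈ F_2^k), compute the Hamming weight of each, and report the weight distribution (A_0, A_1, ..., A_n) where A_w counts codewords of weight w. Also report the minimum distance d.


Weight distribution: A_0 = 1, A_1 = 2, A_2 = 2, A_3 = 4, A_4 = 5, A_5 = 2. Minimum distance d = 1.

Enumerate all 2^4 = 16 messages m ∈ F_2^4.
For each, compute codeword c = mG in F_2^7, then tally its weight.
  m = 0000 → c = 0000000, weight = 0.
  m = 1000 → c = 0111000, weight = 3.
  m = 0100 → c = 0010101, weight = 3.
  m = 1100 → c = 0101101, weight = 4.
  m = 0010 → c = 0010001, weight = 2.
  m = 1010 → c = 0101001, weight = 3.
  m = 0110 → c = 0000100, weight = 1.
  m = 1110 → c = 0111100, weight = 4.
  m = 0001 → c = 0101011, weight = 4.
  m = 1001 → c = 0010011, weight = 3.
  m = 0101 → c = 0111110, weight = 5.
  m = 1101 → c = 0000110, weight = 2.
  m = 0011 → c = 0111010, weight = 4.
  m = 1011 → c = 0000010, weight = 1.
  m = 0111 → c = 0101111, weight = 5.
  m = 1111 → c = 0010111, weight = 4.
Tally weights:
  weight 0: 1 codewords.
  weight 1: 2 codewords.
  weight 2: 2 codewords.
  weight 3: 4 codewords.
  weight 4: 5 codewords.
  weight 5: 2 codewords.
Minimum distance d = smallest w > 0 with A_w > 0 = 1.
Sanity: Σ A_w = 16 = 2^4 = 16 ✓.


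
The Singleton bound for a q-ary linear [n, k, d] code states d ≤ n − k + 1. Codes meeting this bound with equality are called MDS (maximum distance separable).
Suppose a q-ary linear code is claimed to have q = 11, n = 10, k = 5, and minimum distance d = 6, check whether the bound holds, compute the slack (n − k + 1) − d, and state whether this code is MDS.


Singleton RHS = n − k + 1 = 6, slack = 0, bound satisfied, MDS.

Singleton bound: d ≤ n − k + 1.
Here n = 10, k = 5, so n − k + 1 = 6.
Given d = 6, check d ≤ 6: YES.
Slack = (n − k + 1) − d = 0.
The code is MDS (slack = 0).
Description: the claimed parameters are [10, 5, 6]_11; such a code would be MDS (meets Singleton bound).


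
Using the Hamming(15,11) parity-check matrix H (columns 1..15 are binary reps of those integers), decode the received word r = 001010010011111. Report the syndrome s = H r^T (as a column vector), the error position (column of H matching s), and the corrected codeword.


s = (0, 1, 0, 1)^T, error position = 5, corrected codeword c = 001000010011111

Compute s = H r^T mod 2 one row at a time:
  s_1 = 1 + 0 + 0 + 1 + 1 + 1 + 1 + 1 = 6 ≡ 0 (mod 2).
  s_2 = 0 + 1 + 0 + 0 + 1 + 1 + 1 + 1 = 5 ≡ 1 (mod 2).
  s_3 = 0 + 1 + 0 + 0 + 0 + 1 + 1 + 1 = 4 ≡ 0 (mod 2).
  s_4 = 0 + 1 + 1 + 0 + 0 + 1 + 1 + 1 = 5 ≡ 1 (mod 2).
s = (0, 1, 0, 1)^T — this equals column 5 of H (binary 0101), so error is at position 5.
Correct: flip bit 5 of r = 001010010011111 to get c = 001000010011111.


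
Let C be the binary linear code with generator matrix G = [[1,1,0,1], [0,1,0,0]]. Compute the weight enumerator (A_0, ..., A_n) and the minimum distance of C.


Weight distribution: A_0 = 1, A_1 = 1, A_2 = 1, A_3 = 1. Minimum distance d = 1.

Enumerate all 2^2 = 4 messages m ∈ F_2^2.
For each, compute codeword c = mG in F_2^4, then tally its weight.
  m = 00 → c = 0000, weight = 0.
  m = 10 → c = 1101, weight = 3.
  m = 01 → c = 0100, weight = 1.
  m = 11 → c = 1001, weight = 2.
Tally weights:
  weight 0: 1 codewords.
  weight 1: 1 codewords.
  weight 2: 1 codewords.
  weight 3: 1 codewords.
Minimum distance d = smallest w > 0 with A_w > 0 = 1.
Sanity: Σ A_w = 4 = 2^2 = 4 ✓.


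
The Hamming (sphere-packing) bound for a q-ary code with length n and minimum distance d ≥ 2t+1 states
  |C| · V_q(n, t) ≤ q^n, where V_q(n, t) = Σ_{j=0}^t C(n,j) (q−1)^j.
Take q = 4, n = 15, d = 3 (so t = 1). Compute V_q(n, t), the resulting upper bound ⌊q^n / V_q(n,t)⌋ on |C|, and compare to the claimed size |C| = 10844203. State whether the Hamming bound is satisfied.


V_q(n, t) = 46, q^n = 1073741824, Hamming bound = 23342213, |C| = 10844203 ≤ bound (satisfied).

Step 1: Compute V_q(n, t) = Σ_{j=0}^1 C(n, j) (q−1)^j.
  j = 0: C(15,0)·(3)^0 = 1·1 = 1.
  j = 1: C(15,1)·(3)^1 = 15·3 = 45.
  V_q(n, t) = 1 + 45 = 46.
Step 2: q^n = 4^15 = 1073741824.
Step 3: Hamming bound ⌊q^n / V_q(n,t)⌋ = ⌊1073741824/46⌋ = 23342213.
Step 4: Compare |C| = 10844203 to 23342213: satisfied.
The claimed |C| lies below the Hamming bound.


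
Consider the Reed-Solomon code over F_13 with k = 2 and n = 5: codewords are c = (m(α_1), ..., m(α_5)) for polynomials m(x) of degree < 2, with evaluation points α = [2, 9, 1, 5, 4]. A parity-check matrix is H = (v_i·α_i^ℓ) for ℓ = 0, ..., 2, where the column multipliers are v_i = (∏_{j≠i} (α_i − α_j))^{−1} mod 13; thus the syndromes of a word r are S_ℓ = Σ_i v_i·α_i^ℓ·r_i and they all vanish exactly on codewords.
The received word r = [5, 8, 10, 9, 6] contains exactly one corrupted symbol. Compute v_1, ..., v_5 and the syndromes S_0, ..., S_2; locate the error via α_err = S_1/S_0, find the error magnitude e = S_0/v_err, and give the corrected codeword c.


S = (7, 1, 2), error at position 1, error magnitude e = 5, c = [0, 8, 10, 9, 6].

Step 1: column multipliers v_i = (∏_{j≠i}(α_i − α_j))^{−1} mod 13.
  i = 1 (α = 2): (2−9)(2−1)(2−5)(2−4) = (−7)·1·(−3)·(−2) = −42 ≡ 10, so v_1 = 10^{−1} = 4 (mod 13).
  i = 2 (α = 9): (9−2)(9−1)(9−5)(9−4) = 7·8·4·5 = 1120 ≡ 2, so v_2 = 2^{−1} = 7 (mod 13).
  i = 3 (α = 1): (1−2)(1−9)(1−5)(1−4) = (−1)·(−8)·(−4)·(−3) = 96 ≡ 5, so v_3 = 5^{−1} = 8 (mod 13).
  i = 4 (α = 5): (5−2)(5−9)(5−1)(5−4) = 3·(−4)·4·1 = −48 ≡ 4, so v_4 = 4^{−1} = 10 (mod 13).
  i = 5 (α = 4): (4−2)(4−9)(4−1)(4−5) = 2·(−5)·3·(−1) = 30 ≡ 4, so v_5 = 4^{−1} = 10 (mod 13).
  v = [4, 7, 8, 10, 10].
Step 2: syndromes of r = [5, 8, 10, 9, 6] (all sums mod 13).
  S_0 = Σ v_i r_i = 4·5 + 7·8 + 8·10 + 10·9 + 10·6 = 306 ≡ 7.
  S_1 = Σ v_i α_i r_i = 4·2·5 + 7·9·8 + 8·1·10 + 10·5·9 + 10·4·6 = 1314 ≡ 1.
  α_i^2 mod 13 = [4, 3, 1, 12, 3].
  S_2 = Σ v_i α_i^2 r_i = 4·4·5 + 7·3·8 + 8·1·10 + 10·12·9 + 10·3·6 = 1588 ≡ 2.
  S = (7, 1, 2) ≠ 0, so r is not a codeword (an error is present).
Step 3: locate the error. For a single error e at position i, S_ℓ = v_i·e·α_i^ℓ, so α_err = S_1/S_0.
  S_0^{−1} = 7^{−1} = 2 (mod 13), so α_err = 1·2 = 2 ≡ 2 = α_1. Error position i = 1.
  Consistency check: S_2/S_1 = 2·1 = 2 ≡ 2 = α_err ✓ (single-error assumption holds).
Step 4: error magnitude e = S_0/v_1 = S_0·∏_{j≠1}(α_1 − α_j) = 7·10 = 70 ≡ 5 (mod 13).
Step 5: correct position 1: c_1 = r_1 − e = 5 − 5 ≡ 0 (mod 13). Hence c = [0, 8, 10, 9, 6].
  Check: interpolating c through the α_i gives m(x) = 7 + 3·x (degree < 2) with m(α_i) = c_i for every i, so c is indeed a codeword.


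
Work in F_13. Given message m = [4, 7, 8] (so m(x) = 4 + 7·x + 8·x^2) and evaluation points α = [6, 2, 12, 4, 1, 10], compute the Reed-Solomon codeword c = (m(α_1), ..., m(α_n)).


c = [9, 11, 5, 4, 6, 3]

Message polynomial: m(x) = 4 + 7·x + 8·x^2 (mod 13).
For each evaluation point α_i, compute m(α_i) mod 13:
  α_1 = 6: Horner steps 8 → 3 → 9, so m(6) = 9.
  α_2 = 2: Horner steps 8 → 10 → 11, so m(2) = 11.
  α_3 = 12: Horner steps 8 → 12 → 5, so m(12) = 5.
  α_4 = 4: Horner steps 8 → 0 → 4, so m(4) = 4.
  α_5 = 1: Horner steps 8 → 2 → 6, so m(1) = 6.
  α_6 = 10: Horner steps 8 → 9 → 3, so m(10) = 3.
Codeword c = [9, 11, 5, 4, 6, 3] ∈ F_13^6.


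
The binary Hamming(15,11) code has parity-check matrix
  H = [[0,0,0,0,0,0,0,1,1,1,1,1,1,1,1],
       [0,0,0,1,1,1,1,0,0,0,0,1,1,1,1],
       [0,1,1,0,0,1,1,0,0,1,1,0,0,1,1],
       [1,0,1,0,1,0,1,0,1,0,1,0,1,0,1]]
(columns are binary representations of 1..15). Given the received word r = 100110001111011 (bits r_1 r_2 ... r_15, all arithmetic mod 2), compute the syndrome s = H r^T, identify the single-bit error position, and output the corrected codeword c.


s = (0, 1, 0, 1)^T, error position = 5, corrected codeword c = 100100001111011

Compute s = H r^T mod 2 one row at a time:
  s_1 = 0 + 1 + 1 + 1 + 1 + 0 + 1 + 1 = 6 ≡ 0 (mod 2).
  s_2 = 1 + 1 + 0 + 0 + 1 + 0 + 1 + 1 = 5 ≡ 1 (mod 2).
  s_3 = 0 + 0 + 0 + 0 + 1 + 1 + 1 + 1 = 4 ≡ 0 (mod 2).
  s_4 = 1 + 0 + 1 + 0 + 1 + 1 + 0 + 1 = 5 ≡ 1 (mod 2).
s = (0, 1, 0, 1)^T — this equals column 5 of H (binary 0101), so error is at position 5.
Correct: flip bit 5 of r = 100110001111011 to get c = 100100001111011.
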